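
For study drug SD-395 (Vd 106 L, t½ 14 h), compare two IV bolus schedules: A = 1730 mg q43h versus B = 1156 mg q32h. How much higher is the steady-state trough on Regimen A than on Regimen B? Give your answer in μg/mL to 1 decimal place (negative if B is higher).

-0.6 μg/mL

Regimen A: f = (1/2)^(43/14) ≈ 0.1190; Cmin,ss = (1730/106)·f/(1−f) ≈ 2.205 μg/mL.
Regimen B: f = (1/2)^(32/14) ≈ 0.2051; Cmin,ss = (1156/106)·f/(1−f) ≈ 2.814 μg/mL.
Difference ≈ 2.205 − 2.814 ≈ -0.609 μg/mL.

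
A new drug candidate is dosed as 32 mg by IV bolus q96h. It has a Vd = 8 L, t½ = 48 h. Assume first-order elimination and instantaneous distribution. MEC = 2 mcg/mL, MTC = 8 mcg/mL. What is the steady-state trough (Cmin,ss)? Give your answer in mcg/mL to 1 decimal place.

The dosing interval is 2 half-lives, so f = 2^(−2) = 0.25.
Accumulation ratio R = 1/(1 − f) = 1/0.75 = 4/3.
Single-dose peak C₀ = D/Vd = 32/8 = 4 mcg/mL.
Steady-state peak Cmax,ss = C₀·R = 4 × 4/3 ≈ 5.333 mcg/mL.
Steady-state trough Cmin,ss = Cmax,ss·f ≈ 5.333 × 0.25 ≈ 1.333 mcg/mL.
Trough 1.3 mcg/mL vs MEC 2 mcg/mL: subtherapeutic.

1.3 mcg/mL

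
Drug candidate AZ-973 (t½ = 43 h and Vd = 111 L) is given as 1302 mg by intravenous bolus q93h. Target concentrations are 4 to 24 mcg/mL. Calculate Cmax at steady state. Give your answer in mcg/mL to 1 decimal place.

15.1 mcg/mL

k = ln2/t½ = ln2/43 ≈ 0.016120 h⁻¹; fraction remaining f = e^(−kτ) = e^(−0.016120×93) ≈ 0.2233.
Accumulation ratio R = 1/(1 − f) ≈ 1/0.7767 ≈ 1.2875.
Each bolus raises the concentration by D/Vd = 1302/111 ≈ 11.730 mcg/mL.
Cmax,ss = C₀/(1 − f) ≈ 11.730/0.7767 ≈ 15.102 mcg/mL.
Peak 15.1 mcg/mL vs MTC 24 mcg/mL: below toxic threshold.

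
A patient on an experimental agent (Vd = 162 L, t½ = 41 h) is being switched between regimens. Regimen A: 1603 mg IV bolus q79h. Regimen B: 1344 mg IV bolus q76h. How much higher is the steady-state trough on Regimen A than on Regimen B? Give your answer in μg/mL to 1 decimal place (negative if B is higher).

0.4 μg/mL

Regimen A: f = (1/2)^(79/41) ≈ 0.2630; Cmin,ss = (1603/162)·f/(1−f) ≈ 3.531 μg/mL.
Regimen B: f = (1/2)^(76/41) ≈ 0.2767; Cmin,ss = (1344/162)·f/(1−f) ≈ 3.174 μg/mL.
Difference ≈ 3.531 − 3.174 ≈ 0.357 μg/mL.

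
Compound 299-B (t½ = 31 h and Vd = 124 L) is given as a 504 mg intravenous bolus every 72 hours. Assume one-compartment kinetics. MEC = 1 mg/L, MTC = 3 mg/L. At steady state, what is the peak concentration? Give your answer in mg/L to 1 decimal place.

5.1 mg/L

τ/t½ = 72/31 ≈ 2.3226, so fraction remaining f = (1/2)^(72/31) ≈ 0.1999.
Accumulation ratio R = 1/(1 − f) ≈ 1/0.8001 ≈ 1.2498.
Single-dose peak C₀ = D/Vd = 504/124 ≈ 4.065 mg/L.
Steady-state peak Cmax,ss = C₀·R ≈ 4.065 × 1.2498 ≈ 5.080 mg/L.
Peak 5.1 mg/L vs MTC 3 mg/L: exceeds toxic threshold.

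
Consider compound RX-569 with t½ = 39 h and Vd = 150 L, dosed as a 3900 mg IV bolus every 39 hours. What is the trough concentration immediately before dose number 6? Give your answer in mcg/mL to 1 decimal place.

25.2 mcg/mL

f = (1/2)^(τ/t½) = (1/2)^(39/39) ≈ 0.5000.
C₀ = D/Vd = 3900/150 ≈ 26.000 mcg/mL.
Before the 6th dose, 5 doses have been given. Superposition: Cmin = C₀·(f + f² + … + f^5).
≈ 26.000 × (0.5000 + 0.2500 + 0.1250 + 0.0625 + 0.0313) ≈ 26.000 × 0.9688 ≈ 25.189 mcg/mL.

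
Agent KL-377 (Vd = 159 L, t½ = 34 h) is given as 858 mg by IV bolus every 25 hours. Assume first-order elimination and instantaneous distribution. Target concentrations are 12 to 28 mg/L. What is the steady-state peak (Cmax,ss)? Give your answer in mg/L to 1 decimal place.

13.5 mg/L

τ/t½ = 25/34 ≈ 0.73529, so fraction remaining f = (1/2)^(25/34) ≈ 0.6007.
Accumulation ratio R = 1/(1 − f) ≈ 1/0.3993 ≈ 2.5044.
Each bolus raises the concentration by D/Vd = 858/159 ≈ 5.396 mg/L.
Steady-state peak Cmax,ss = C₀·R ≈ 5.396 × 2.5044 ≈ 13.514 mg/L.
Peak 13.5 mg/L vs MTC 28 mg/L: below toxic threshold.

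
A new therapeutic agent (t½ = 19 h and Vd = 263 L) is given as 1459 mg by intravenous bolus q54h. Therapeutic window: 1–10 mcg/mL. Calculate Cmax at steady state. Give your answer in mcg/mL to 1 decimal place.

6.4 mcg/mL

τ/t½ = 54/19 ≈ 2.8421, so fraction remaining f = (1/2)^(54/19) ≈ 0.1395.
Accumulation ratio R = 1/(1 − f) ≈ 1/0.8605 ≈ 1.1621.
Each bolus raises the concentration by D/Vd = 1459/263 ≈ 5.548 mcg/mL.
Steady-state peak Cmax,ss = C₀·R ≈ 5.548 × 1.1621 ≈ 6.447 mcg/mL.
Peak 6.4 mcg/mL vs MTC 10 mcg/mL: below toxic threshold.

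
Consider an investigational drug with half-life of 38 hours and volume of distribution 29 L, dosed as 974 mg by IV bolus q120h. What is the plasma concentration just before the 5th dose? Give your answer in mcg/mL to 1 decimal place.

f = (1/2)^(τ/t½) = (1/2)^(120/38) ≈ 0.1120.
C₀ = D/Vd = 974/29 ≈ 33.586 mcg/mL.
Before the 5th dose, 4 doses have been given. Superposition: Cmin = C₀·(f + f² + … + f^4).
≈ 33.586 × (0.1120 + 0.0125 + 0.0014 + 0.0002) ≈ 33.586 × 0.1261 ≈ 4.235 mcg/mL.

4.2 mcg/mL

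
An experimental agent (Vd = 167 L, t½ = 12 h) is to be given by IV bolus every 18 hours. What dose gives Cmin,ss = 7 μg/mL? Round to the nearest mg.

τ/t½ = 18/12 ≈ 1.5, so f = (1/2)^(18/12) ≈ 0.353553.
Cmin,ss = (D/Vd)·f/(1−f), so D = Cmin,ss·Vd·(1−f)/f.
D = 7 × 167 × (1−f)/f ≈ 7 × 167 × 1.82843 ≈ 2137.43 mg.

2137 mg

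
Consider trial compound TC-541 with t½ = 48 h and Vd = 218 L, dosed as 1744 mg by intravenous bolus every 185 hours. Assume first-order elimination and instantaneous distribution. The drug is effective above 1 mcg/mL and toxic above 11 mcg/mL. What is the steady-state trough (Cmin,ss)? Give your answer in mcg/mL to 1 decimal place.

0.6 mcg/mL

k = ln2/t½ = ln2/48 ≈ 0.014441 h⁻¹; fraction remaining f = e^(−kτ) = e^(−0.014441×185) ≈ 0.0691.
Single-dose peak C₀ = D/Vd = 1744/218 ≈ 8.000 mcg/mL.
Steady-state trough Cmin,ss = C₀·f/(1−f) ≈ 8.000 × 0.0691/0.9309 ≈ 0.594 mcg/mL.
Trough 0.6 mcg/mL vs MEC 1 mcg/mL: subtherapeutic.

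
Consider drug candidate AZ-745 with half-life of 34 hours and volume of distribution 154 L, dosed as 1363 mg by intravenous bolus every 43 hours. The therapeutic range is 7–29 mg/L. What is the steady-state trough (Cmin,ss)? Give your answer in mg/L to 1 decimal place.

Over one 43-h interval, 43/34 ≈ 1.2647 half-lives elapse, leaving f ≈ 0.4162 of each dose.
Single-dose peak C₀ = D/Vd = 1363/154 ≈ 8.851 mg/L.
Steady-state trough Cmin,ss = C₀·f/(1−f) ≈ 8.851 × 0.4162/0.5838 ≈ 6.310 mg/L.
Trough 6.3 mg/L vs MEC 7 mg/L: subtherapeutic.

6.3 mg/L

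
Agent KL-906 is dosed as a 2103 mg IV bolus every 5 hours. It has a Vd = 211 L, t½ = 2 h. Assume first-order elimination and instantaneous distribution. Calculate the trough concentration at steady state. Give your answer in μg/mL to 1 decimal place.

k = ln2/t½ = ln2/2 ≈ 0.346574 h⁻¹; fraction remaining f = e^(−kτ) = e^(−0.346574×5) ≈ 0.1768.
At steady state, accumulation factor R = 1/(1 − e^(−kτ)) ≈ 1.2148.
Single-dose peak C₀ = D/Vd = 2103/211 ≈ 9.967 μg/mL.
Cmax,ss = C₀/(1 − f) ≈ 9.967/0.8232 ≈ 12.108 μg/mL.
Steady-state trough Cmin,ss = Cmax,ss·f ≈ 12.108 × 0.1768 ≈ 2.141 μg/mL.

2.1 μg/mL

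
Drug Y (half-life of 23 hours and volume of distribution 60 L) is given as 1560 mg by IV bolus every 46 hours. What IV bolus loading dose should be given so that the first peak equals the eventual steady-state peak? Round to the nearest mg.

2080 mg

f = (1/2)^(46/23) ≈ 0.250000; accumulation ratio R = 1/(1−f) ≈ 1.33333.
Loading dose to hit Cmax,ss on first dose: D_load = D_maint·R ≈ 1560 × 1.33333 ≈ 2079.99 mg.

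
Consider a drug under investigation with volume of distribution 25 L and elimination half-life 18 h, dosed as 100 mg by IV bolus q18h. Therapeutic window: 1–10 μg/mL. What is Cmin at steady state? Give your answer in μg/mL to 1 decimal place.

4.0 μg/mL

The dosing interval is 1 half-life, so f = 2^(−1) = 0.5.
At steady state, R = 1/(1 − 0.5) = 2/1.
Single-dose peak C₀ = D/Vd = 100/25 = 4 μg/mL.
Steady-state peak Cmax,ss = C₀·R = 4 × 2/1 ≈ 8.000 μg/mL.
Steady-state trough Cmin,ss = Cmax,ss·f ≈ 8.000 × 0.5 ≈ 4.000 μg/mL.
Trough 4.0 μg/mL vs MEC 1 μg/mL: adequate.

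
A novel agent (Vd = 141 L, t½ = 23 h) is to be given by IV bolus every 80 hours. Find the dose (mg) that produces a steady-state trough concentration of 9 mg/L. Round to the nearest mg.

τ/t½ = 80/23 ≈ 3.4783, so f = (1/2)^(80/23) ≈ 0.089730.
Cmin,ss = (D/Vd)·f/(1−f), so D = Cmin,ss·Vd·(1−f)/f.
D = 9 × 141 × (1−f)/f ≈ 9 × 141 × 10.14454 ≈ 12873.42 mg.

12873 mg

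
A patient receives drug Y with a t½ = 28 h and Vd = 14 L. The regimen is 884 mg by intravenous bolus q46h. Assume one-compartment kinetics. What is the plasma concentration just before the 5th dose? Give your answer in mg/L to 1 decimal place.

29.4 mg/L

f = (1/2)^(τ/t½) = (1/2)^(46/28) ≈ 0.3202.
C₀ = D/Vd = 884/14 ≈ 63.143 mg/L.
Before the 5th dose, 4 doses have been given. Superposition: Cmin = C₀·(f + f² + … + f^4).
≈ 63.143 × (0.3202 + 0.1025 + 0.0328 + 0.0105) ≈ 63.143 × 0.4660 ≈ 29.425 mg/L.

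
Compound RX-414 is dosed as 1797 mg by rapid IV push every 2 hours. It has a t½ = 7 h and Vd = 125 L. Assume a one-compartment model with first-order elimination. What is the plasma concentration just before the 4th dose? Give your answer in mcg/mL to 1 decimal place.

f = (1/2)^(τ/t½) = (1/2)^(2/7) ≈ 0.8203.
C₀ = D/Vd = 1797/125 ≈ 14.376 mcg/mL.
Before the 4th dose, 3 doses have been given. Superposition: Cmin = C₀·(f + f² + … + f^3).
≈ 14.376 × (0.8203 + 0.6729 + 0.5520) ≈ 14.376 × 2.0452 ≈ 29.402 mcg/mL.

29.4 mcg/mL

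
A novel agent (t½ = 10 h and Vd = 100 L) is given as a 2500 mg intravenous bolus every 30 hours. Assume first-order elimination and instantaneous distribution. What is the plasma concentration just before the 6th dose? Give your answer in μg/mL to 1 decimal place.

3.6 μg/mL

f = (1/2)^(τ/t½) = (1/2)^(30/10) ≈ 0.1250.
C₀ = D/Vd = 2500/100 ≈ 25.000 μg/mL.
Before the 6th dose, 5 doses have been given. Superposition: Cmin = C₀·(f + f² + … + f^5).
≈ 25.000 × (0.1250 + 0.0156 + 0.0020 + 0.0002 + 0.0000) ≈ 25.000 × 0.1428 ≈ 3.570 μg/mL.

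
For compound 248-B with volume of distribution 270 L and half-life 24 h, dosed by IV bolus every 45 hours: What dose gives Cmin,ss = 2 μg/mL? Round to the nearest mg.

τ/t½ = 45/24 ≈ 1.875, so f = (1/2)^(45/24) ≈ 0.272627.
Cmin,ss = (D/Vd)·f/(1−f), so D = Cmin,ss·Vd·(1−f)/f.
D = 2 × 270 × (1−f)/f ≈ 2 × 270 × 2.66802 ≈ 1440.73 mg.

1441 mg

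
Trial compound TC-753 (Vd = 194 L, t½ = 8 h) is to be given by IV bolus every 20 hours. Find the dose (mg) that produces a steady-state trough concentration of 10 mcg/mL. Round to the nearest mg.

9034 mg

τ/t½ = 20/8 ≈ 2.5, so f = (1/2)^(20/8) ≈ 0.176777.
Cmin,ss = (D/Vd)·f/(1−f), so D = Cmin,ss·Vd·(1−f)/f.
D = 10 × 194 × (1−f)/f ≈ 10 × 194 × 4.65684 ≈ 9034.27 mg.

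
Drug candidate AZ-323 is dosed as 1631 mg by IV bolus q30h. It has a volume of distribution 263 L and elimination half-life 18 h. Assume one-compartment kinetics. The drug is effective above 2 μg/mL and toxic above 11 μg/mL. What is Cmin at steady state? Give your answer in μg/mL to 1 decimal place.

2.9 μg/mL

k = ln2/t½ = ln2/18 ≈ 0.038508 h⁻¹; fraction remaining f = e^(−kτ) = e^(−0.038508×30) ≈ 0.3150.
Each bolus raises the concentration by D/Vd = 1631/263 ≈ 6.202 μg/mL.
Steady-state trough Cmin,ss = C₀·f/(1−f) ≈ 6.202 × 0.3150/0.6850 ≈ 2.852 μg/mL.
Trough 2.9 μg/mL vs MEC 2 μg/mL: adequate.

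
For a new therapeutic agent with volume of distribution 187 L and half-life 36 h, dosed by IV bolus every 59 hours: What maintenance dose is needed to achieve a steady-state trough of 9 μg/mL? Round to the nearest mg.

3558 mg

τ/t½ = 59/36 ≈ 1.6389, so f = (1/2)^(59/36) ≈ 0.321104.
Cmin,ss = (D/Vd)·f/(1−f), so D = Cmin,ss·Vd·(1−f)/f.
D = 9 × 187 × (1−f)/f ≈ 9 × 187 × 2.11426 ≈ 3558.30 mg.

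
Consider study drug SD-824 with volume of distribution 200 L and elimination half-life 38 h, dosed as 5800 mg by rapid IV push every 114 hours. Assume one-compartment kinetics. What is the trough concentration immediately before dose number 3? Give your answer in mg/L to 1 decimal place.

4.1 mg/L

f = (1/2)^(τ/t½) = (1/2)^(114/38) ≈ 0.1250.
C₀ = D/Vd = 5800/200 ≈ 29.000 mg/L.
Before the 3rd dose, 2 doses have been given. Superposition: Cmin = C₀·(f + f²).
≈ 29.000 × (0.1250 + 0.0156) ≈ 29.000 × 0.1406 ≈ 4.077 mg/L.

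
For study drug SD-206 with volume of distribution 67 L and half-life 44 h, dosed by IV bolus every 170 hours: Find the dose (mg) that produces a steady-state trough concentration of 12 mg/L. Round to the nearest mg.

10900 mg

τ/t½ = 170/44 ≈ 3.8636, so f = (1/2)^(170/44) ≈ 0.068696.
Cmin,ss = (D/Vd)·f/(1−f), so D = Cmin,ss·Vd·(1−f)/f.
D = 12 × 67 × (1−f)/f ≈ 12 × 67 × 13.55689 ≈ 10899.74 mg.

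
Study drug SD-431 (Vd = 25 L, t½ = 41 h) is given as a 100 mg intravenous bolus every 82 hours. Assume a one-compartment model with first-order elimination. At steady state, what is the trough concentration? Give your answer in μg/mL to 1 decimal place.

1.3 μg/mL

τ = 82 h = 2 half-lives, so f = (1/2)^2 = 0.25.
At steady state, R = 1/(1 − 0.25) = 4/3.
Single-dose peak C₀ = D/Vd = 100/25 = 4 μg/mL.
Steady-state peak Cmax,ss = C₀·R = 4 × 4/3 ≈ 5.333 μg/mL.
Steady-state trough Cmin,ss = Cmax,ss·f ≈ 5.333 × 0.25 ≈ 1.333 μg/mL.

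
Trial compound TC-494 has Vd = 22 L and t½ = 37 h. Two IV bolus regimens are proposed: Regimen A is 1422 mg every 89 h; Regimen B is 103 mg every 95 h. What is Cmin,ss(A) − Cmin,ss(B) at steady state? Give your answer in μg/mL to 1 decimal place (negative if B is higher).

14.1 μg/mL

Regimen A: f = (1/2)^(89/37) ≈ 0.1888; Cmin,ss = (1422/22)·f/(1−f) ≈ 15.044 μg/mL.
Regimen B: f = (1/2)^(95/37) ≈ 0.1687; Cmin,ss = (103/22)·f/(1−f) ≈ 0.950 μg/mL.
Difference ≈ 15.044 − 0.950 ≈ 14.094 μg/mL.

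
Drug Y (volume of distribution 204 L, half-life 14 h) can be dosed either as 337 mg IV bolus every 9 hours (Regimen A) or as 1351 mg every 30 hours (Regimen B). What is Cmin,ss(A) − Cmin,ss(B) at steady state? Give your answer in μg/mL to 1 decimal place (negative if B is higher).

1.0 μg/mL

Regimen A: f = (1/2)^(9/14) ≈ 0.6404; Cmin,ss = (337/204)·f/(1−f) ≈ 2.942 μg/mL.
Regimen B: f = (1/2)^(30/14) ≈ 0.2264; Cmin,ss = (1351/204)·f/(1−f) ≈ 1.938 μg/mL.
Difference ≈ 2.942 − 1.938 ≈ 1.004 μg/mL.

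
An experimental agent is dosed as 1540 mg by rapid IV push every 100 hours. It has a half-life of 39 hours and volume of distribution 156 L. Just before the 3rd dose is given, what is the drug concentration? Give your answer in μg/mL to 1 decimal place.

2.0 μg/mL

f = (1/2)^(τ/t½) = (1/2)^(100/39) ≈ 0.1691.
C₀ = D/Vd = 1540/156 ≈ 9.872 μg/mL.
Before the 3rd dose, 2 doses have been given. Superposition: Cmin = C₀·(f + f²).
≈ 9.872 × (0.1691 + 0.0286) ≈ 9.872 × 0.1977 ≈ 1.952 μg/mL.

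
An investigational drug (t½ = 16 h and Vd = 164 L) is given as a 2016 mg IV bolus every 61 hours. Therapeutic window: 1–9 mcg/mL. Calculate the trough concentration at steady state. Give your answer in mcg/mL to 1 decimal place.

0.9 mcg/mL

τ/t½ = 61/16 ≈ 3.8125, so fraction remaining f = (1/2)^(61/16) ≈ 0.0712.
Accumulation ratio R = 1/(1 − f) ≈ 1/0.9288 ≈ 1.0767.
Each bolus raises the concentration by D/Vd = 2016/164 ≈ 12.293 mcg/mL.
Cmax,ss = C₀/(1 − f) ≈ 12.293/0.9288 ≈ 13.235 mcg/mL.
Steady-state trough Cmin,ss = Cmax,ss·f ≈ 13.235 × 0.0712 ≈ 0.942 mcg/mL.
Trough 0.9 mcg/mL vs MEC 1 mcg/mL: subtherapeutic.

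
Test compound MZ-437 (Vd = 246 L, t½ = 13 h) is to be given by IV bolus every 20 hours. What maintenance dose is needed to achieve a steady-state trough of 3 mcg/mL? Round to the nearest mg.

1406 mg

τ/t½ = 20/13 ≈ 1.5385, so f = (1/2)^(20/13) ≈ 0.344252.
Cmin,ss = (D/Vd)·f/(1−f), so D = Cmin,ss·Vd·(1−f)/f.
D = 3 × 246 × (1−f)/f ≈ 3 × 246 × 1.90485 ≈ 1405.78 mg.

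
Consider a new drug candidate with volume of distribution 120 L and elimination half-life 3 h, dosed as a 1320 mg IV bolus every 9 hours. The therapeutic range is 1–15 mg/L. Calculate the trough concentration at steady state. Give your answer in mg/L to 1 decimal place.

τ = 9 h = 3 half-lives, so f = (1/2)^3 = 0.125.
Accumulation ratio R = 1/(1 − f) = 1/0.875 = 8/7.
Single-dose peak C₀ = D/Vd = 1320/120 = 11 mg/L.
Steady-state peak Cmax,ss = C₀·R = 11 × 8/7 ≈ 12.571 mg/L.
Steady-state trough Cmin,ss = Cmax,ss·f ≈ 12.571 × 0.125 ≈ 1.571 mg/L.
Trough 1.6 mg/L vs MEC 1 mg/L: adequate.

1.6 mg/L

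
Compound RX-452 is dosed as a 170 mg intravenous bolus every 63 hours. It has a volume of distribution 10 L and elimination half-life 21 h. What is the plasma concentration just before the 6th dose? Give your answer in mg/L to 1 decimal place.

f = (1/2)^(τ/t½) = (1/2)^(63/21) ≈ 0.1250.
C₀ = D/Vd = 170/10 ≈ 17.000 mg/L.
Before the 6th dose, 5 doses have been given. Superposition: Cmin = C₀·(f + f² + … + f^5).
≈ 17.000 × (0.1250 + 0.0156 + 0.0020 + 0.0002 + 0.0000) ≈ 17.000 × 0.1428 ≈ 2.428 mg/L.

2.4 mg/L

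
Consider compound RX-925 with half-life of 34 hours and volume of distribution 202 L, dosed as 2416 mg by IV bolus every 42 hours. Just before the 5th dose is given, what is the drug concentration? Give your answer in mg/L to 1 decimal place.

8.5 mg/L

f = (1/2)^(τ/t½) = (1/2)^(42/34) ≈ 0.4248.
C₀ = D/Vd = 2416/202 ≈ 11.960 mg/L.
Before the 5th dose, 4 doses have been given. Superposition: Cmin = C₀·(f + f² + … + f^4).
≈ 11.960 × (0.4248 + 0.1805 + 0.0767 + 0.0326) ≈ 11.960 × 0.7146 ≈ 8.547 mg/L.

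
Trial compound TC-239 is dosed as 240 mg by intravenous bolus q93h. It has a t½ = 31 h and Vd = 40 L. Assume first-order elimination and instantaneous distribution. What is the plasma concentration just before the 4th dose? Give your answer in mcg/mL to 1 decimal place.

0.9 mcg/mL

f = (1/2)^(τ/t½) = (1/2)^(93/31) ≈ 0.1250.
C₀ = D/Vd = 240/40 ≈ 6.000 mcg/mL.
Before the 4th dose, 3 doses have been given. Superposition: Cmin = C₀·(f + f² + … + f^3).
≈ 6.000 × (0.1250 + 0.0156 + 0.0020) ≈ 6.000 × 0.1426 ≈ 0.856 mcg/mL.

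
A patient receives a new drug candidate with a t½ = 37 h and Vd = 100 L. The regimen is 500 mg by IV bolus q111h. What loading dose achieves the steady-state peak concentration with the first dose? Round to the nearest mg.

571 mg

f = (1/2)^(111/37) ≈ 0.125000; accumulation ratio R = 1/(1−f) ≈ 1.14286.
Loading dose to hit Cmax,ss on first dose: D_load = D_maint·R ≈ 500 × 1.14286 ≈ 571.43 mg.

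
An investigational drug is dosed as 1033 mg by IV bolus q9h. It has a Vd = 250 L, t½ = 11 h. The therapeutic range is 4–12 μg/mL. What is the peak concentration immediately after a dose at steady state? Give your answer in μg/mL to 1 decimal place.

Over one 9-h interval, 9/11 ≈ 0.81818 half-lives elapse, leaving f ≈ 0.5672 of each dose.
Accumulation ratio R = 1/(1 − f) ≈ 1/0.4328 ≈ 2.3105.
Single-dose peak C₀ = D/Vd = 1033/250 ≈ 4.132 μg/mL.
Cmax,ss = C₀/(1 − f) ≈ 4.132/0.4328 ≈ 9.547 μg/mL.
Peak 9.5 μg/mL vs MTC 12 μg/mL: below toxic threshold.

9.5 μg/mL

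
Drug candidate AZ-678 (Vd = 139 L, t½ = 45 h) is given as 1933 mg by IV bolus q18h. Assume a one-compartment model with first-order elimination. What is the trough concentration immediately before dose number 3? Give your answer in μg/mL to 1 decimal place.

f = (1/2)^(τ/t½) = (1/2)^(18/45) ≈ 0.7579.
C₀ = D/Vd = 1933/139 ≈ 13.906 μg/mL.
Before the 3rd dose, 2 doses have been given. Superposition: Cmin = C₀·(f + f²).
≈ 13.906 × (0.7579 + 0.5744) ≈ 13.906 × 1.3323 ≈ 18.527 μg/mL.

18.5 μg/mL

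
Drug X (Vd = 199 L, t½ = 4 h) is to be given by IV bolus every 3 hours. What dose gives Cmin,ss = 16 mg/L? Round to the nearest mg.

τ/t½ = 3/4 ≈ 0.75, so f = (1/2)^(3/4) ≈ 0.594604.
Cmin,ss = (D/Vd)·f/(1−f), so D = Cmin,ss·Vd·(1−f)/f.
D = 16 × 199 × (1−f)/f ≈ 16 × 199 × 0.68179 ≈ 2170.82 mg.

2171 mg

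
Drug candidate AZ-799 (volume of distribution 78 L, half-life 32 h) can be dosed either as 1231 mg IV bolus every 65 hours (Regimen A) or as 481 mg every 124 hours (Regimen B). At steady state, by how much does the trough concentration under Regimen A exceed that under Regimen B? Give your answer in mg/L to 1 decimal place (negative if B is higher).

Regimen A: f = (1/2)^(65/32) ≈ 0.2446; Cmin,ss = (1231/78)·f/(1−f) ≈ 5.110 mg/L.
Regimen B: f = (1/2)^(124/32) ≈ 0.0682; Cmin,ss = (481/78)·f/(1−f) ≈ 0.451 mg/L.
Difference ≈ 5.110 − 0.451 ≈ 4.659 mg/L.

4.7 mg/L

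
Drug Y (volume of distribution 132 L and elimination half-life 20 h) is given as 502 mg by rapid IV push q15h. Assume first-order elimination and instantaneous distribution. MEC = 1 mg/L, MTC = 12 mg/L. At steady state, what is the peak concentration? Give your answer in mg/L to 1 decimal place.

Over one 15-h interval, 15/20 ≈ 0.75 half-lives elapse, leaving f ≈ 0.5946 of each dose.
Accumulation ratio R = 1/(1 − f) ≈ 1/0.4054 ≈ 2.4667.
Single-dose peak C₀ = D/Vd = 502/132 ≈ 3.803 mg/L.
Cmax,ss = C₀/(1 − f) ≈ 3.803/0.4054 ≈ 9.381 mg/L.
Peak 9.4 mg/L vs MTC 12 mg/L: below toxic threshold.

9.4 mg/L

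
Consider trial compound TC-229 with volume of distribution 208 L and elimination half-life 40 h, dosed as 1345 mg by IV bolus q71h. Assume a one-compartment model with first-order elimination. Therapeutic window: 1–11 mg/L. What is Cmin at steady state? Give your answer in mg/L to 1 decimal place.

Over one 71-h interval, 71/40 ≈ 1.775 half-lives elapse, leaving f ≈ 0.2922 of each dose.
Accumulation ratio R = 1/(1 − f) ≈ 1/0.7078 ≈ 1.4128.
Single-dose peak C₀ = D/Vd = 1345/208 ≈ 6.466 mg/L.
Cmax,ss = C₀/(1 − f) ≈ 6.466/0.7078 ≈ 9.135 mg/L.
One interval later, Cmin,ss = Cmax,ss·e^(−kτ) ≈ 9.135 × 0.2922 ≈ 2.669 mg/L.
Trough 2.7 mg/L vs MEC 1 mg/L: adequate.

2.7 mg/L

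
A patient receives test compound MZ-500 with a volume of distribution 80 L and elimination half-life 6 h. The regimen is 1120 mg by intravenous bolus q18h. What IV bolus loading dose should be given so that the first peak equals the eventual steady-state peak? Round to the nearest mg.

f = (1/2)^(18/6) ≈ 0.125000; accumulation ratio R = 1/(1−f) ≈ 1.14286.
Loading dose to hit Cmax,ss on first dose: D_load = D_maint·R ≈ 1120 × 1.14286 ≈ 1280.00 mg.

1280 mg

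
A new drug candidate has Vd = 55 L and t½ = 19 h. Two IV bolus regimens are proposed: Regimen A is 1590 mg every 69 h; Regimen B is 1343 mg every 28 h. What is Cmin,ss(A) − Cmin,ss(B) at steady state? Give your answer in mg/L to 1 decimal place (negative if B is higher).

-11.2 mg/L

Regimen A: f = (1/2)^(69/19) ≈ 0.0807; Cmin,ss = (1590/55)·f/(1−f) ≈ 2.538 mg/L.
Regimen B: f = (1/2)^(28/19) ≈ 0.3601; Cmin,ss = (1343/55)·f/(1−f) ≈ 13.741 mg/L.
Difference ≈ 2.538 − 13.741 ≈ -11.203 mg/L.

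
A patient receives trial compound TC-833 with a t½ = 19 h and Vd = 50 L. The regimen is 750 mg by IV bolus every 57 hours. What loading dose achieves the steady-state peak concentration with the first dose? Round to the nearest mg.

f = (1/2)^(57/19) ≈ 0.125000; accumulation ratio R = 1/(1−f) ≈ 1.14286.
Loading dose to hit Cmax,ss on first dose: D_load = D_maint·R ≈ 750 × 1.14286 ≈ 857.14 mg.

857 mg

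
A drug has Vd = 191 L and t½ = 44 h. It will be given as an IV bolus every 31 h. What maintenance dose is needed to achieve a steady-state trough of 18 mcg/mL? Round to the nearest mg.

2165 mg

τ/t½ = 31/44 ≈ 0.70455, so f = (1/2)^(31/44) ≈ 0.613636.
Cmin,ss = (D/Vd)·f/(1−f), so D = Cmin,ss·Vd·(1−f)/f.
D = 18 × 191 × (1−f)/f ≈ 18 × 191 × 0.62963 ≈ 2164.67 mg.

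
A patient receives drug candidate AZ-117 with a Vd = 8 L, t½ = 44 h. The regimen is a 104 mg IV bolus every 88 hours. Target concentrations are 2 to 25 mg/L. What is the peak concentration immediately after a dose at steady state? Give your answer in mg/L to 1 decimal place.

17.3 mg/L

The dosing interval is 2 half-lives, so f = 2^(−2) = 0.25.
At steady state, R = 1/(1 − 0.25) = 4/3.
Single-dose peak C₀ = D/Vd = 104/8 = 13 mg/L.
Steady-state peak Cmax,ss = C₀·R = 13 × 4/3 ≈ 17.333 mg/L.
Peak 17.3 mg/L vs MTC 25 mg/L: below toxic threshold.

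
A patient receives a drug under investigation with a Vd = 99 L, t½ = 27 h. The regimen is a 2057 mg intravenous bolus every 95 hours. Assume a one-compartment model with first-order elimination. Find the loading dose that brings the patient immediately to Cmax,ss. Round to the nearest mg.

2254 mg

f = (1/2)^(95/27) ≈ 0.087261; accumulation ratio R = 1/(1−f) ≈ 1.09560.
Loading dose to hit Cmax,ss on first dose: D_load = D_maint·R ≈ 2057 × 1.09560 ≈ 2253.65 mg.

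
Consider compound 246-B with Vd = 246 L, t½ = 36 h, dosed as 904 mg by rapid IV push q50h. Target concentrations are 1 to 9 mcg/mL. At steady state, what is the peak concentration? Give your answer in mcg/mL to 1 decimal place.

τ/t½ = 50/36 ≈ 1.3889, so fraction remaining f = (1/2)^(50/36) ≈ 0.3819.
Accumulation ratio R = 1/(1 − f) ≈ 1/0.6181 ≈ 1.6179.
Single-dose peak C₀ = D/Vd = 904/246 ≈ 3.675 mcg/mL.
Steady-state peak Cmax,ss = C₀·R ≈ 3.675 × 1.6179 ≈ 5.946 mcg/mL.
Peak 5.9 mcg/mL vs MTC 9 mcg/mL: below toxic threshold.

5.9 mcg/mL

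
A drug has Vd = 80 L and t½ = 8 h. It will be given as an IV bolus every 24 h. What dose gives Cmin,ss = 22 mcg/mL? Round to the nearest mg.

12320 mg

τ/t½ = 24/8 ≈ 3, so f = (1/2)^(24/8) ≈ 0.125000.
Cmin,ss = (D/Vd)·f/(1−f), so D = Cmin,ss·Vd·(1−f)/f.
D = 22 × 80 × (1−f)/f ≈ 22 × 80 × 7.00000 ≈ 12320.00 mg.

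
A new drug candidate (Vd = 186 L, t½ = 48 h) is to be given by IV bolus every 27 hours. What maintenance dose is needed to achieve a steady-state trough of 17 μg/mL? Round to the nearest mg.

1508 mg

τ/t½ = 27/48 ≈ 0.5625, so f = (1/2)^(27/48) ≈ 0.677128.
Cmin,ss = (D/Vd)·f/(1−f), so D = Cmin,ss·Vd·(1−f)/f.
D = 17 × 186 × (1−f)/f ≈ 17 × 186 × 0.47683 ≈ 1507.74 mg.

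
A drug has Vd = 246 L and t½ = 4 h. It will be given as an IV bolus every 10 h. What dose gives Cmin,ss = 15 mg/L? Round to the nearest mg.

17184 mg

τ/t½ = 10/4 ≈ 2.5, so f = (1/2)^(10/4) ≈ 0.176777.
Cmin,ss = (D/Vd)·f/(1−f), so D = Cmin,ss·Vd·(1−f)/f.
D = 15 × 246 × (1−f)/f ≈ 15 × 246 × 4.65684 ≈ 17183.74 mg.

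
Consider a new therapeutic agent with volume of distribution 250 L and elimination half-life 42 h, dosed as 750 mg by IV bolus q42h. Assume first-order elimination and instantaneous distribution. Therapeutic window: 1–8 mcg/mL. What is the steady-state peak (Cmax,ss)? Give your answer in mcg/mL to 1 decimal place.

τ = 42 h = 1 half-life, so f = (1/2)^1 = 0.5.
At steady state, R = 1/(1 − 0.5) = 2/1.
Single-dose peak C₀ = D/Vd = 750/250 = 3 mcg/mL.
Steady-state peak Cmax,ss = C₀·R = 3 × 2/1 ≈ 6.000 mcg/mL.
Peak 6.0 mcg/mL vs MTC 8 mcg/mL: below toxic threshold.

6.0 mcg/mL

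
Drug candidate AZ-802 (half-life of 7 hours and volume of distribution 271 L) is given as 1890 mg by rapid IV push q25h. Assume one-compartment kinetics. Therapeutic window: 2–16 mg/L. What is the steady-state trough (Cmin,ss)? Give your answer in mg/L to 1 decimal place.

τ/t½ = 25/7 ≈ 3.5714, so fraction remaining f = (1/2)^(25/7) ≈ 0.0841.
At steady state, accumulation factor R = 1/(1 − e^(−kτ)) ≈ 1.0918.
Single-dose peak C₀ = D/Vd = 1890/271 ≈ 6.974 mg/L.
Steady-state peak Cmax,ss = C₀·R ≈ 6.974 × 1.0918 ≈ 7.614 mg/L.
One interval later, Cmin,ss = Cmax,ss·e^(−kτ) ≈ 7.614 × 0.0841 ≈ 0.640 mg/L.
Trough 0.6 mg/L vs MEC 2 mg/L: subtherapeutic.

0.6 mg/L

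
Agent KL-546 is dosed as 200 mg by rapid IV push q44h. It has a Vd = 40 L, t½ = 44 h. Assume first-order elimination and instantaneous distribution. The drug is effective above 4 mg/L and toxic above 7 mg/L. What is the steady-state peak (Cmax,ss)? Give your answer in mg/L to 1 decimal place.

10.0 mg/L

τ = 44 h = 1 half-life, so f = (1/2)^1 = 0.5.
At steady state, R = 1/(1 − 0.5) = 2/1.
Single-dose peak C₀ = D/Vd = 200/40 = 5 mg/L.
Steady-state peak Cmax,ss = C₀·R = 5 × 2/1 ≈ 10.000 mg/L.
Peak 10.0 mg/L vs MTC 7 mg/L: exceeds toxic threshold.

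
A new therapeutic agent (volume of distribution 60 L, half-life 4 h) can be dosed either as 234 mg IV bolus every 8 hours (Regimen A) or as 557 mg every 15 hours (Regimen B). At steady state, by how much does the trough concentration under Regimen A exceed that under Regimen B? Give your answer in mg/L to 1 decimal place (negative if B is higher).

0.6 mg/L

Regimen A: f = (1/2)^(8/4) ≈ 0.2500; Cmin,ss = (234/60)·f/(1−f) ≈ 1.300 mg/L.
Regimen B: f = (1/2)^(15/4) ≈ 0.0743; Cmin,ss = (557/60)·f/(1−f) ≈ 0.745 mg/L.
Difference ≈ 1.300 − 0.745 ≈ 0.555 mg/L.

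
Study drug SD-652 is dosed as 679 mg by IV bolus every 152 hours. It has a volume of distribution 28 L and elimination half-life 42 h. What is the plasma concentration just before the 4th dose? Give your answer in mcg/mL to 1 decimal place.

2.1 mcg/mL

f = (1/2)^(τ/t½) = (1/2)^(152/42) ≈ 0.0814.
C₀ = D/Vd = 679/28 ≈ 24.250 mcg/mL.
Before the 4th dose, 3 doses have been given. Superposition: Cmin = C₀·(f + f² + … + f^3).
≈ 24.250 × (0.0814 + 0.0066 + 0.0005) ≈ 24.250 × 0.0885 ≈ 2.146 mcg/mL.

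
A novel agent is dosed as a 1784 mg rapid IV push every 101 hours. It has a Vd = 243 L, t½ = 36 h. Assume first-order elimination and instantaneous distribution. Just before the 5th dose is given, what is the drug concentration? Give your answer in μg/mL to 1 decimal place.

1.2 μg/mL

f = (1/2)^(τ/t½) = (1/2)^(101/36) ≈ 0.1430.
C₀ = D/Vd = 1784/243 ≈ 7.342 μg/mL.
Before the 5th dose, 4 doses have been given. Superposition: Cmin = C₀·(f + f² + … + f^4).
≈ 7.342 × (0.1430 + 0.0204 + 0.0029 + 0.0004) ≈ 7.342 × 0.1667 ≈ 1.224 μg/mL.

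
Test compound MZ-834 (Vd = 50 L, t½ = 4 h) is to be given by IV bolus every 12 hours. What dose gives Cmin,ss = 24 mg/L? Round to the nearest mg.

8400 mg

τ/t½ = 12/4 ≈ 3, so f = (1/2)^(12/4) ≈ 0.125000.
Cmin,ss = (D/Vd)·f/(1−f), so D = Cmin,ss·Vd·(1−f)/f.
D = 24 × 50 × (1−f)/f ≈ 24 × 50 × 7.00000 ≈ 8400.00 mg.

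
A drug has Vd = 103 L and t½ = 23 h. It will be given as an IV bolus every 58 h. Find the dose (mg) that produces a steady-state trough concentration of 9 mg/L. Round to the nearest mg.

4397 mg

τ/t½ = 58/23 ≈ 2.5217, so f = (1/2)^(58/23) ≈ 0.174133.
Cmin,ss = (D/Vd)·f/(1−f), so D = Cmin,ss·Vd·(1−f)/f.
D = 9 × 103 × (1−f)/f ≈ 9 × 103 × 4.74274 ≈ 4396.52 mg.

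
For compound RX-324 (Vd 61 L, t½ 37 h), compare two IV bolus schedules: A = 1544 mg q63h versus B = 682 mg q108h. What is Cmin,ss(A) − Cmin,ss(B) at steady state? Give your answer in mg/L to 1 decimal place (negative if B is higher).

9.5 mg/L

Regimen A: f = (1/2)^(63/37) ≈ 0.3072; Cmin,ss = (1544/61)·f/(1−f) ≈ 11.224 mg/L.
Regimen B: f = (1/2)^(108/37) ≈ 0.1322; Cmin,ss = (682/61)·f/(1−f) ≈ 1.703 mg/L.
Difference ≈ 11.224 − 1.703 ≈ 9.521 mg/L.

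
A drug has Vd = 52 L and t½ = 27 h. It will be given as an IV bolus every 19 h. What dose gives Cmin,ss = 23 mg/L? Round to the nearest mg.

752 mg

τ/t½ = 19/27 ≈ 0.7037, so f = (1/2)^(19/27) ≈ 0.613994.
Cmin,ss = (D/Vd)·f/(1−f), so D = Cmin,ss·Vd·(1−f)/f.
D = 23 × 52 × (1−f)/f ≈ 23 × 52 × 0.62868 ≈ 751.90 mg.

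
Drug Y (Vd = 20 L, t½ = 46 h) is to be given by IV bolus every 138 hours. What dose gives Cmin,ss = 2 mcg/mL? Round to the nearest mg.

280 mg

τ/t½ = 138/46 ≈ 3, so f = (1/2)^(138/46) ≈ 0.125000.
Cmin,ss = (D/Vd)·f/(1−f), so D = Cmin,ss·Vd·(1−f)/f.
D = 2 × 20 × (1−f)/f ≈ 2 × 20 × 7.00000 ≈ 280.00 mg.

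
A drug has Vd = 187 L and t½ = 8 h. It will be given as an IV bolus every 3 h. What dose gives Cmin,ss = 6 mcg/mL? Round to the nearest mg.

τ/t½ = 3/8 ≈ 0.375, so f = (1/2)^(3/8) ≈ 0.771105.
Cmin,ss = (D/Vd)·f/(1−f), so D = Cmin,ss·Vd·(1−f)/f.
D = 6 × 187 × (1−f)/f ≈ 6 × 187 × 0.29684 ≈ 333.05 mg.

333 mg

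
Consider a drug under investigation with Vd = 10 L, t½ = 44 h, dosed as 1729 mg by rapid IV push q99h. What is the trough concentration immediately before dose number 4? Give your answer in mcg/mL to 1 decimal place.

45.6 mcg/mL

f = (1/2)^(τ/t½) = (1/2)^(99/44) ≈ 0.2102.
C₀ = D/Vd = 1729/10 ≈ 172.900 mcg/mL.
Before the 4th dose, 3 doses have been given. Superposition: Cmin = C₀·(f + f² + … + f^3).
≈ 172.900 × (0.2102 + 0.0442 + 0.0093) ≈ 172.900 × 0.2637 ≈ 45.594 mcg/mL.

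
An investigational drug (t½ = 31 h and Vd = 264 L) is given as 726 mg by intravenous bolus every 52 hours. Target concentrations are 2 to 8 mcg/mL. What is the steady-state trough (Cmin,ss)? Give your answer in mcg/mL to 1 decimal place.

1.3 mcg/mL

k = ln2/t½ = ln2/31 ≈ 0.022360 h⁻¹; fraction remaining f = e^(−kτ) = e^(−0.022360×52) ≈ 0.3126.
At steady state, accumulation factor R = 1/(1 − e^(−kτ)) ≈ 1.4548.
Single-dose peak C₀ = D/Vd = 726/264 ≈ 2.750 mcg/mL.
Steady-state peak Cmax,ss = C₀·R ≈ 2.750 × 1.4548 ≈ 4.001 mcg/mL.
One interval later, Cmin,ss = Cmax,ss·e^(−kτ) ≈ 4.001 × 0.3126 ≈ 1.251 mcg/mL.
Trough 1.3 mcg/mL vs MEC 2 mcg/mL: subtherapeutic.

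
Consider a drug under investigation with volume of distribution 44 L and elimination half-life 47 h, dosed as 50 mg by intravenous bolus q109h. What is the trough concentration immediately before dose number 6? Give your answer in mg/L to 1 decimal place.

0.3 mg/L

f = (1/2)^(τ/t½) = (1/2)^(109/47) ≈ 0.2004.
C₀ = D/Vd = 50/44 ≈ 1.136 mg/L.
Before the 6th dose, 5 doses have been given. Superposition: Cmin = C₀·(f + f² + … + f^5).
≈ 1.136 × (0.2004 + 0.0402 + 0.0080 + 0.0016 + 0.0003) ≈ 1.136 × 0.2505 ≈ 0.285 mg/L.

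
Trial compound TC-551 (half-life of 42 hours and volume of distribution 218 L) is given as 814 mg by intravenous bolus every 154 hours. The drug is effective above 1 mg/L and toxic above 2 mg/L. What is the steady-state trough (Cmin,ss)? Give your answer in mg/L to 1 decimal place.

Over one 154-h interval, 154/42 ≈ 3.6667 half-lives elapse, leaving f ≈ 0.0787 of each dose.
At steady state, accumulation factor R = 1/(1 − e^(−kτ)) ≈ 1.0854.
Each bolus raises the concentration by D/Vd = 814/218 ≈ 3.734 mg/L.
Cmax,ss = C₀/(1 − f) ≈ 3.734/0.9213 ≈ 4.053 mg/L.
Steady-state trough Cmin,ss = Cmax,ss·f ≈ 4.053 × 0.0787 ≈ 0.319 mg/L.
Trough 0.3 mg/L vs MEC 1 mg/L: subtherapeutic.

0.3 mg/L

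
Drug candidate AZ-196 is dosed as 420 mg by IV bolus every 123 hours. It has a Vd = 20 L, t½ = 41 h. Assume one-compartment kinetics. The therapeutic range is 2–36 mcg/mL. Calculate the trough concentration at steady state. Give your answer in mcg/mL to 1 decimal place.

3.0 mcg/mL

τ = 123 h = 3 half-lives, so f = (1/2)^3 = 0.125.
At steady state, R = 1/(1 − 0.125) = 8/7.
Single-dose peak C₀ = D/Vd = 420/20 = 21 mcg/mL.
Steady-state peak Cmax,ss = C₀·R = 21 × 8/7 ≈ 24.000 mcg/mL.
Steady-state trough Cmin,ss = Cmax,ss·f ≈ 24.000 × 0.125 ≈ 3.000 mcg/mL.
Trough 3.0 mcg/mL vs MEC 2 mcg/mL: adequate.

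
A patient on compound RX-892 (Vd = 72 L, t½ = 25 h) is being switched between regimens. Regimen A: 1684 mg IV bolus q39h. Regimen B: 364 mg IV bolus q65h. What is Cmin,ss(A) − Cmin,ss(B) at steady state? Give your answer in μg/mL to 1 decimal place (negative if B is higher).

11.0 μg/mL

Regimen A: f = (1/2)^(39/25) ≈ 0.3392; Cmin,ss = (1684/72)·f/(1−f) ≈ 12.006 μg/mL.
Regimen B: f = (1/2)^(65/25) ≈ 0.1649; Cmin,ss = (364/72)·f/(1−f) ≈ 0.998 μg/mL.
Difference ≈ 12.006 − 0.998 ≈ 11.008 μg/mL.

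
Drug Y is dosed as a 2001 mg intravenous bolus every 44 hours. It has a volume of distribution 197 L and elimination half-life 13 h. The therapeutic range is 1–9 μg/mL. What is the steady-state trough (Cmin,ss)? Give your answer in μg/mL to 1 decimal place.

1.1 μg/mL

Over one 44-h interval, 44/13 ≈ 3.3846 half-lives elapse, leaving f ≈ 0.0957 of each dose.
Single-dose peak C₀ = D/Vd = 2001/197 ≈ 10.157 μg/mL.
Steady-state trough Cmin,ss = C₀·f/(1−f) ≈ 10.157 × 0.0957/0.9043 ≈ 1.075 μg/mL.
Trough 1.1 μg/mL vs MEC 1 μg/mL: adequate.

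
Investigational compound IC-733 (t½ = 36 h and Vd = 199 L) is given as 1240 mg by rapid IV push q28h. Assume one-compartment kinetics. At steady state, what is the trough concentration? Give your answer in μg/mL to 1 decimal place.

8.7 μg/mL

k = ln2/t½ = ln2/36 ≈ 0.019254 h⁻¹; fraction remaining f = e^(−kτ) = e^(−0.019254×28) ≈ 0.5833.
Each bolus raises the concentration by D/Vd = 1240/199 ≈ 6.231 μg/mL.
Steady-state trough Cmin,ss = C₀·f/(1−f) ≈ 6.231 × 0.5833/0.4167 ≈ 8.722 μg/mL.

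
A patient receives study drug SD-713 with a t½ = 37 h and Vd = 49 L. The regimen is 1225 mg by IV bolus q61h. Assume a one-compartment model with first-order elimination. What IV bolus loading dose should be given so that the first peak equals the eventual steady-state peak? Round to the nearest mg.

1799 mg

f = (1/2)^(61/37) ≈ 0.318939; accumulation ratio R = 1/(1−f) ≈ 1.46830.
Loading dose to hit Cmax,ss on first dose: D_load = D_maint·R ≈ 1225 × 1.46830 ≈ 1798.67 mg.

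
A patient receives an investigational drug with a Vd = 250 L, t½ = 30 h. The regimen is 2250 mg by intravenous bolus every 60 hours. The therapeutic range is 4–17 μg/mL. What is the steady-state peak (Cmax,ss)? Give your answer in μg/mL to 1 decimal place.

The dosing interval is 2 half-lives, so f = 2^(−2) = 0.25.
At steady state, R = 1/(1 − 0.25) = 4/3.
Single-dose peak C₀ = D/Vd = 2250/250 = 9 μg/mL.
Steady-state peak Cmax,ss = C₀·R = 9 × 4/3 ≈ 12.000 μg/mL.
Peak 12.0 μg/mL vs MTC 17 μg/mL: below toxic threshold.

12.0 μg/mL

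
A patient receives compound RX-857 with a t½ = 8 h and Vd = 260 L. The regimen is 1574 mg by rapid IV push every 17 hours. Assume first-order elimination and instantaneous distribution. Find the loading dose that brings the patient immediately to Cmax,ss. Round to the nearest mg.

2042 mg

f = (1/2)^(17/8) ≈ 0.229251; accumulation ratio R = 1/(1−f) ≈ 1.29744.
Loading dose to hit Cmax,ss on first dose: D_load = D_maint·R ≈ 1574 × 1.29744 ≈ 2042.17 mg.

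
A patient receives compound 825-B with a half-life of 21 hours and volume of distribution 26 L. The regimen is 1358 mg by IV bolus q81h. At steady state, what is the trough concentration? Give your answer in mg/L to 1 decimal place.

3.9 mg/L

Over one 81-h interval, 81/21 ≈ 3.8571 half-lives elapse, leaving f ≈ 0.0690 of each dose.
At steady state, accumulation factor R = 1/(1 − e^(−kτ)) ≈ 1.0741.
Single-dose peak C₀ = D/Vd = 1358/26 ≈ 52.231 mg/L.
Steady-state peak Cmax,ss = C₀·R ≈ 52.231 × 1.0741 ≈ 56.101 mg/L.
Steady-state trough Cmin,ss = Cmax,ss·f ≈ 56.101 × 0.0690 ≈ 3.871 mg/L.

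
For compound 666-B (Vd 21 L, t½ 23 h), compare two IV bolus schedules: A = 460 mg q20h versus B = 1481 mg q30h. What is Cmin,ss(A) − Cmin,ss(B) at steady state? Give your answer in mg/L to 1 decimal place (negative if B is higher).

Regimen A: f = (1/2)^(20/23) ≈ 0.5473; Cmin,ss = (460/21)·f/(1−f) ≈ 26.482 mg/L.
Regimen B: f = (1/2)^(30/23) ≈ 0.4049; Cmin,ss = (1481/21)·f/(1−f) ≈ 47.984 mg/L.
Difference ≈ 26.482 − 47.984 ≈ -21.502 mg/L.

-21.5 mg/L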